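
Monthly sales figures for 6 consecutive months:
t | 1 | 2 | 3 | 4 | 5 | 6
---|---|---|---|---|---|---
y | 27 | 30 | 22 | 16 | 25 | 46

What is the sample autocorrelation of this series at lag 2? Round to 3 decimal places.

-0.430

Mean ȳ = (27 + 30 + 22 + 16 + 25 + 46)/6 = 27.6667
Deviations from mean: -0.6667, 2.3333, -5.6667, -11.6667, -2.6667, 18.3333
Numerator Σ_{t=1}^{4}(y_t−ȳ)(y_{t+2}−ȳ) = -222.2222
Denominator Σ(y_t−ȳ)² = 517.3333
r_2 = -222.2222 / 517.3333 = -0.430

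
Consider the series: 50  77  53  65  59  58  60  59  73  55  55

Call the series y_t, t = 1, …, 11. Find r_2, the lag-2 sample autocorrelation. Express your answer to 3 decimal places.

0.133

Mean ȳ = (50 + 77 + 53 + 65 + 59 + 58 + 60 + 59 + 73 + 55 + 55)/11 = 60.3636
Numerator Σ_{t=1}^{9}(y_t−ȳ)(y_{t+2}−ȳ) = 91.1901
Denominator Σ(y_t−ȳ)² = 686.5455
r_2 = 91.1901 / 686.5455 = 0.133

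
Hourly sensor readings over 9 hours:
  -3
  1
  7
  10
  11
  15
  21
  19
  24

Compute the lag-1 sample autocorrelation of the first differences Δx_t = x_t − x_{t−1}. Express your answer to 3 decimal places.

First differences Δx: 4, 6, 3, 1, 4, 6, -2, 5
Mean of differences = 3.3750
Numerator Σ(Δx_t−Δx̄)(Δx_{t+1}−Δx̄) = -21.1406
Denominator Σ(Δx_t−Δx̄)² = 51.8750
r_1(Δx) = -21.1406 / 51.8750 = -0.408

-0.408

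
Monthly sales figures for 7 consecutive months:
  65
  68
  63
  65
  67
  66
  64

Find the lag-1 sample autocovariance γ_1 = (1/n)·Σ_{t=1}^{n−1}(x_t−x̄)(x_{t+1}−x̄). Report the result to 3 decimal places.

Mean x̄ = (65 + 68 + 63 + 65 + 67 + 66 + 64)/7 = 65.4286
Σ_{t=1}^{6}(x_t−x̄)(x_{t+1}−x̄) = -6.8980
γ_1 = -6.8980 / 7 = -0.985

-0.985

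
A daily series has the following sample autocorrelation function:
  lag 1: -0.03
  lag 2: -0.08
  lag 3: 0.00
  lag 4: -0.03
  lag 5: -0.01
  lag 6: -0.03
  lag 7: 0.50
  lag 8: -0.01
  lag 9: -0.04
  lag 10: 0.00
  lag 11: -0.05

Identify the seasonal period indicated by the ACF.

The largest autocorrelation is r_7 = 0.50; the remaining lags stay at or below 0.00.
The dominant spike at lag 7 indicates a seasonal period of 7.

7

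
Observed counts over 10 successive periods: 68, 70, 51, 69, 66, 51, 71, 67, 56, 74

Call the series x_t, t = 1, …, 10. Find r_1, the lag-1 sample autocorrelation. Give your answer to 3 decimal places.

-0.478

Mean x̄ = (68 + 70 + 51 + 69 + 66 + 51 + 71 + 67 + 56 + 74)/10 = 64.3000
Numerator Σ_{t=1}^{9}(x_t−x̄)(x_{t+1}−x̄) = -305.7900
Denominator Σ(x_t−x̄)² = 640.1000
r_1 = -305.7900 / 640.1000 = -0.478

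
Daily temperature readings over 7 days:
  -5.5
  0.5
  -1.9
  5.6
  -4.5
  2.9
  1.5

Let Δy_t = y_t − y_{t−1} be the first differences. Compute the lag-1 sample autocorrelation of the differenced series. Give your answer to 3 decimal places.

First differences Δy: 6.0, -2.4, 7.5, -10.1, 7.4, -1.4
Mean of differences = 1.1667
Numerator Σ(Δy_t−Δȳ)(Δy_{t+1}−Δȳ) = -197.4111
Denominator Σ(Δy_t−Δȳ)² = 248.5733
r_1(Δy) = -197.4111 / 248.5733 = -0.794

-0.794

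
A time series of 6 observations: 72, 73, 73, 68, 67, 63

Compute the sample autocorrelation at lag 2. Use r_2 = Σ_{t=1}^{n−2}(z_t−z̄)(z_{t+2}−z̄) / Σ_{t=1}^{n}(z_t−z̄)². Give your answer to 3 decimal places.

Mean z̄ = (72 + 73 + 73 + 68 + 67 + 63)/6 = 69.3333
Deviations from mean: 2.6667, 3.6667, 3.6667, -1.3333, -2.3333, -6.3333
Σ(z_t−z̄)(z_{t+2}−z̄) = (9.7778) + (-4.8889) + (-8.5556) + (8.4444) = 4.7778
Denominator Σ(z_t−z̄)² = 81.3333
r_2 = 4.7778 / 81.3333 = 0.059

0.059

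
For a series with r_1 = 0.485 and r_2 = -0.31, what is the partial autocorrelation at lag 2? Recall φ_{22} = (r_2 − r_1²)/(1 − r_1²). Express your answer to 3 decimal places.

-0.713

φ_{22} = (r_2 − r_1²) / (1 − r_1²)
r_1² = (0.485)² = 0.235225
Numerator = -0.31 − 0.2352 = -0.5452; denominator = 1 − 0.2352 = 0.7648
φ_{22} = -0.5452 / 0.7648 = -0.713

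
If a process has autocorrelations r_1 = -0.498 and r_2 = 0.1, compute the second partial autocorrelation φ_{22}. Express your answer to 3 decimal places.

-0.197

φ_{22} = (r_2 − r_1²) / (1 − r_1²)
r_1² = (-0.498)² = 0.248004
Numerator = 0.1 − 0.2480 = -0.1480; denominator = 1 − 0.2480 = 0.7520
φ_{22} = -0.1480 / 0.7520 = -0.197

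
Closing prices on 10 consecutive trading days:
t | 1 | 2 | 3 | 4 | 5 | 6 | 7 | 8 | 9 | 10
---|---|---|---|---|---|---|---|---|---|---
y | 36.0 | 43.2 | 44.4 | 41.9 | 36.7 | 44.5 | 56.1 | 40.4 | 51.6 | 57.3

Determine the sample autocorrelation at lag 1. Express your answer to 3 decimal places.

Mean ȳ = (36.0 + 43.2 + 44.4 + 41.9 + 36.7 + 44.5 + 56.1 + 40.4 + 51.6 + 57.3)/10 = 45.2100
Numerator Σ_{t=1}^{9}(y_t−ȳ)(y_{t+1}−ȳ) = 43.4379
Denominator Σ(y_t−ȳ)² = 502.1290
r_1 = 43.4379 / 502.1290 = 0.087

0.087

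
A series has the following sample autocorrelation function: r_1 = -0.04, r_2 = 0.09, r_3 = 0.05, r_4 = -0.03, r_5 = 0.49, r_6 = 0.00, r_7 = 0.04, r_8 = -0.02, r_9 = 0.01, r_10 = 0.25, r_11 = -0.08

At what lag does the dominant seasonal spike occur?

5

The largest autocorrelation is r_5 = 0.49, with a weaker echo at lag 10 (0.25); the remaining lags stay at or below 0.09.
The dominant spike at lag 5 indicates a seasonal period of 5.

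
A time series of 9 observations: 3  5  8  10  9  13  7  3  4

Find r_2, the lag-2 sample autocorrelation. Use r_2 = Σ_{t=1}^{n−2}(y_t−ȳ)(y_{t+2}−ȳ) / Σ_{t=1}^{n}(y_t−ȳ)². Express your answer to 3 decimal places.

-0.134

Mean ȳ = (3 + 5 + 8 + 10 + 9 + 13 + 7 + 3 + 4)/9 = 6.8889
Numerator Σ_{t=1}^{7}(y_t−ȳ)(y_{t+2}−ȳ) = -12.6914
Denominator Σ(y_t−ȳ)² = 94.8889
r_2 = -12.6914 / 94.8889 = -0.134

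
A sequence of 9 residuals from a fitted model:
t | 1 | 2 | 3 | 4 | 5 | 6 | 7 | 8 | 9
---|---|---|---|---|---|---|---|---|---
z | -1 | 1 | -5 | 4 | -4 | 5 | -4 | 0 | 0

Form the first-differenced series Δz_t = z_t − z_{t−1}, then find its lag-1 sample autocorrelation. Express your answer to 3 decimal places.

First differences Δz: 2, -6, 9, -8, 9, -9, 4, 0
Mean of differences = 0.1250
Numerator Σ(Δz_t−Δz̄)(Δz_{t+1}−Δz̄) = -326.8906
Denominator Σ(Δz_t−Δz̄)² = 362.8750
r_1(Δz) = -326.8906 / 362.8750 = -0.901

-0.901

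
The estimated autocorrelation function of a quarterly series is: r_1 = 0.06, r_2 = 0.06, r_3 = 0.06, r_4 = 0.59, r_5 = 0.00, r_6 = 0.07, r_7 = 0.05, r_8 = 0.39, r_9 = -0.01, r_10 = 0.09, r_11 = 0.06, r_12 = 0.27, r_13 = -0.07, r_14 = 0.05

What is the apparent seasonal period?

4

The largest autocorrelation is r_4 = 0.59, with weaker echoes at lags 8 (0.39) and 12 (0.27); the remaining lags stay at or below 0.09.
The dominant spike at lag 4 indicates a seasonal period of 4.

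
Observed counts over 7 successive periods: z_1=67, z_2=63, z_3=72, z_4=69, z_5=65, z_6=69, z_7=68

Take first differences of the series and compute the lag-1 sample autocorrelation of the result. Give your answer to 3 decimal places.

-0.519

First differences Δz: -4, 9, -3, -4, 4, -1
Mean of differences = 0.1667
Numerator Σ(Δz_t−Δz̄)(Δz_{t+1}−Δz̄) = -72.0278
Denominator Σ(Δz_t−Δz̄)² = 138.8333
r_1(Δz) = -72.0278 / 138.8333 = -0.519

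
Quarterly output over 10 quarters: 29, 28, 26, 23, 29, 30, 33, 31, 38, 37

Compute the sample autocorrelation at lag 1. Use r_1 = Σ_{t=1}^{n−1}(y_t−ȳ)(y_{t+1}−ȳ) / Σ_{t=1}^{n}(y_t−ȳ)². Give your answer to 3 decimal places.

0.585

Mean ȳ = (29 + 28 + 26 + 23 + 29 + 30 + 33 + 31 + 38 + 37)/10 = 30.4000
Numerator Σ_{t=1}^{9}(y_t−ȳ)(y_{t+1}−ȳ) = 112.6400
Denominator Σ(y_t−ȳ)² = 192.4000
r_1 = 112.6400 / 192.4000 = 0.585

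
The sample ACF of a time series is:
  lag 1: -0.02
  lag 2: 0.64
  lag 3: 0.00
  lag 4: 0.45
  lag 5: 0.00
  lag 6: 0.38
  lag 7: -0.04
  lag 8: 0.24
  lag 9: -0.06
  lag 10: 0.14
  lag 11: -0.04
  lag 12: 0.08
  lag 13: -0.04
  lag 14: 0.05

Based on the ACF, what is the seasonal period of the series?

2

The largest autocorrelation is r_2 = 0.64, with weaker echoes at lags 4 (0.45), 6 (0.38) and 8 (0.24); the remaining lags stay at or below 0.14.
The dominant spike at lag 2 indicates a seasonal period of 2.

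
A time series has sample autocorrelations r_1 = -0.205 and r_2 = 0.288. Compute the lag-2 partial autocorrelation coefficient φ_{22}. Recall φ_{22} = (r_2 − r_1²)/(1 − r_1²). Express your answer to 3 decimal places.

φ_{22} = (r_2 − r_1²) / (1 − r_1²)
r_1² = (-0.205)² = 0.042025
Numerator = 0.288 − 0.0420 = 0.2460; denominator = 1 − 0.0420 = 0.9580
φ_{22} = 0.2460 / 0.9580 = 0.257

0.257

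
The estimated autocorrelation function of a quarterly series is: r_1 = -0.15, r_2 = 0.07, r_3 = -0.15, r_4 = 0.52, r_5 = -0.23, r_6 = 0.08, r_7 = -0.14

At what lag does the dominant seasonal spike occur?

The largest autocorrelation is r_4 = 0.52; the remaining lags stay at or below 0.08.
The dominant spike at lag 4 indicates a seasonal period of 4.

4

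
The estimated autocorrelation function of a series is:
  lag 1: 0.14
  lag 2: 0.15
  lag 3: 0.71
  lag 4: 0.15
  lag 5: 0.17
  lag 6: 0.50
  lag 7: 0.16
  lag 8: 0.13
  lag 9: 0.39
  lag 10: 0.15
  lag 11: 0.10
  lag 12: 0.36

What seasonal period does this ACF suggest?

3

The largest autocorrelation is r_3 = 0.71, with weaker echoes at lags 6 (0.50), 9 (0.39) and 12 (0.36); the remaining lags stay at or below 0.17.
The dominant spike at lag 3 indicates a seasonal period of 3.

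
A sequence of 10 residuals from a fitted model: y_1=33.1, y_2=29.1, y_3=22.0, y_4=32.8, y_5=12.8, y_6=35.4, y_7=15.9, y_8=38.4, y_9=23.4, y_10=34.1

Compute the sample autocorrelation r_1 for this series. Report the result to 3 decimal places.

Mean ȳ = (33.1 + 29.1 + 22.0 + 32.8 + 12.8 + 35.4 + 15.9 + 38.4 + 23.4 + 34.1)/10 = 27.7000
Numerator Σ_{t=1}^{9}(y_t−ȳ)(y_{t+1}−ȳ) = -510.8600
Denominator Σ(y_t−ȳ)² = 684.1000
r_1 = -510.8600 / 684.1000 = -0.747

-0.747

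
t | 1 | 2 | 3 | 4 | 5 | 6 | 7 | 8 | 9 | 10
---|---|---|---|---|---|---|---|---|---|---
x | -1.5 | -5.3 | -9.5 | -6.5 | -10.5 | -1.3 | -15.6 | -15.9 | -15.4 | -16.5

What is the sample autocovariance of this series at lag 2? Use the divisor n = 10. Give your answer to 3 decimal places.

Mean x̄ = (-1.5 − 5.3 − 9.5 − 6.5 − 10.5 − 1.3 − 15.6 − 15.9 − 15.4 − 16.5)/10 = -9.8000
Σ_{t=1}^{8}(x_t−x̄)(x_{t+2}−x̄) = 70.7400
γ_2 = 70.7400 / 10 = 7.074

7.074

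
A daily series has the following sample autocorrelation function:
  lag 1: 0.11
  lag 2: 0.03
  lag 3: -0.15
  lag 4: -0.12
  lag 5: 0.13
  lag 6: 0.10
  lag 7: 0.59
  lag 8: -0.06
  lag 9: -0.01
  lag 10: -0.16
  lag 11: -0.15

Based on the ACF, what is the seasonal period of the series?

The largest autocorrelation is r_7 = 0.59; the remaining lags stay at or below 0.13.
The dominant spike at lag 7 indicates a seasonal period of 7.

7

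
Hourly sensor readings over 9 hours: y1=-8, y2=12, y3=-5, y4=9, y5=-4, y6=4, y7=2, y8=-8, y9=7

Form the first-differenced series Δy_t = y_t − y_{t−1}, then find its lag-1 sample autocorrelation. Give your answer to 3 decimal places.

First differences Δy: 20, -17, 14, -13, 8, -2, -10, 15
Mean of differences = 1.8750
Numerator Σ(Δy_t−Δȳ)(Δy_{t+1}−Δȳ) = -976.0156
Denominator Σ(Δy_t−Δȳ)² = 1418.8750
r_1(Δy) = -976.0156 / 1418.8750 = -0.688

-0.688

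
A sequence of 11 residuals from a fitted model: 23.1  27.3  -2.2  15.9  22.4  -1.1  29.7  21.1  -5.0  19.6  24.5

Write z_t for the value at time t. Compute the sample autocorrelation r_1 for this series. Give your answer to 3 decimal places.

-0.348

Mean z̄ = (23.1 + 27.3 − 2.2 + 15.9 + 22.4 − 1.1 + 29.7 + 21.1 − 5.0 + 19.6 + 24.5)/11 = 15.9364
Numerator Σ_{t=1}^{10}(z_t−z̄)(z_{t+1}−z̄) = -551.2313
Denominator Σ(z_t−z̄)² = 1582.5855
r_1 = -551.2313 / 1582.5855 = -0.348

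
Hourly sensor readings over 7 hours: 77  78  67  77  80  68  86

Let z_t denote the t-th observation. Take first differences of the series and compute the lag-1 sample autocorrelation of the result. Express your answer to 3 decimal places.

-0.482

First differences Δz: 1, -11, 10, 3, -12, 18
Mean of differences = 1.5000
Numerator Σ(Δz_t−Δz̄)(Δz_{t+1}−Δz̄) = -330.2500
Denominator Σ(Δz_t−Δz̄)² = 685.5000
r_1(Δz) = -330.2500 / 685.5000 = -0.482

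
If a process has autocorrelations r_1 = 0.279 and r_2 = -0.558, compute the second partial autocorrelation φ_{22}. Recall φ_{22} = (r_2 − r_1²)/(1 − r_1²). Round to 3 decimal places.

φ_{22} = (r_2 − r_1²) / (1 − r_1²)
r_1² = (0.279)² = 0.077841
Numerator = -0.558 − 0.0778 = -0.6358; denominator = 1 − 0.0778 = 0.9222
φ_{22} = -0.6358 / 0.9222 = -0.690

-0.690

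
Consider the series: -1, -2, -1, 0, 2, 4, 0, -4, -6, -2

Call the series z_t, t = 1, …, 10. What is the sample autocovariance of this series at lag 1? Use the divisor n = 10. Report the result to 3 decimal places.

4.000

Mean z̄ = (-1 − 2 − 1 + 0 + 2 + 4 + 0 − 4 − 6 − 2)/10 = -1.0000
Σ_{t=1}^{9}(z_t−z̄)(z_{t+1}−z̄) = 40.0000
γ_1 = 40.0000 / 10 = 4.000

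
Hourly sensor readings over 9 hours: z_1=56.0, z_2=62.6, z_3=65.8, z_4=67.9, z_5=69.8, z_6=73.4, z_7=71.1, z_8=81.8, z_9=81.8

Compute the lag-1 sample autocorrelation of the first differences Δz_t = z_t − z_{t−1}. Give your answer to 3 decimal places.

First differences Δz: 6.6, 3.2, 2.1, 1.9, 3.6, -2.3, 10.7, 0.0
Mean of differences = 3.2250
Numerator Σ(Δz_t−Δz̄)(Δz_{t+1}−Δz̄) = -66.5406
Denominator Σ(Δz_t−Δz̄)² = 111.3550
r_1(Δz) = -66.5406 / 111.3550 = -0.598

-0.598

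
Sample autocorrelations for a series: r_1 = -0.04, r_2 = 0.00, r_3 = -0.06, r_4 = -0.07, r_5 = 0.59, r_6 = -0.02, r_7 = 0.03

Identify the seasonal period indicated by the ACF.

5

The largest autocorrelation is r_5 = 0.59; the remaining lags stay at or below 0.03.
The dominant spike at lag 5 indicates a seasonal period of 5.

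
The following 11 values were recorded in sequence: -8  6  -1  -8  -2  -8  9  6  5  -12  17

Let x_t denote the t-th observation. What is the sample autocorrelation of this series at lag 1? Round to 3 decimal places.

Mean x̄ = (-8 + 6 − 1 − 8 − 2 − 8 + 9 + 6 + 5 − 12 + 17)/11 = 0.3636
Numerator Σ_{t=1}^{10}(x_t−x̄)(x_{t+1}−x̄) = -264.3140
Denominator Σ(x_t−x̄)² = 806.5455
r_1 = -264.3140 / 806.5455 = -0.328

-0.328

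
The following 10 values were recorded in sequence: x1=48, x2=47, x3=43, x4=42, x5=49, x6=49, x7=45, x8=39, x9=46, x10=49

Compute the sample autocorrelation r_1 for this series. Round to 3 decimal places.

Mean x̄ = (48 + 47 + 43 + 42 + 49 + 49 + 45 + 39 + 46 + 49)/10 = 45.7000
Numerator Σ_{t=1}^{9}(x_t−x̄)(x_{t+1}−x̄) = 9.5100
Denominator Σ(x_t−x̄)² = 106.1000
r_1 = 9.5100 / 106.1000 = 0.090

0.090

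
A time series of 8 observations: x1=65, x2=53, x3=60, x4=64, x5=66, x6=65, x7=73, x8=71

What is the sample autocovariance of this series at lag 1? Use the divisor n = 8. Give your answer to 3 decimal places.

Mean x̄ = (65 + 53 + 60 + 64 + 66 + 65 + 73 + 71)/8 = 64.6250
Σ_{t=1}^{7}(x_t−x̄)(x_{t+1}−x̄) = 108.4844
γ_1 = 108.4844 / 8 = 13.561

13.561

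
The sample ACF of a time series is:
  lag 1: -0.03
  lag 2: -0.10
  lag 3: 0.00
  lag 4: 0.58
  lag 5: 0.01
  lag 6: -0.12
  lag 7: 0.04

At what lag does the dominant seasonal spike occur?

4

The largest autocorrelation is r_4 = 0.58; the remaining lags stay at or below 0.04.
The dominant spike at lag 4 indicates a seasonal period of 4.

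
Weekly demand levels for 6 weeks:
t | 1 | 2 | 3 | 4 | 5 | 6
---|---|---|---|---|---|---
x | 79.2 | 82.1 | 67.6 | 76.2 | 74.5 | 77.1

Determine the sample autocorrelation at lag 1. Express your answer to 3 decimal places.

Mean x̄ = (79.2 + 82.1 + 67.6 + 76.2 + 74.5 + 77.1)/6 = 76.1167
Deviations from mean: 3.0833, 5.9833, -8.5167, 0.0833, -1.6167, 0.9833
Numerator Σ_{t=1}^{5}(x_t−x̄)(x_{t+1}−x̄) = -34.9436
Denominator Σ(x_t−x̄)² = 121.4283
r_1 = -34.9436 / 121.4283 = -0.288

-0.288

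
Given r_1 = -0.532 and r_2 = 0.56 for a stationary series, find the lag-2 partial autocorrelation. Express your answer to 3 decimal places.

0.386

φ_{22} = (r_2 − r_1²) / (1 − r_1²)
r_1² = (-0.532)² = 0.283024
Numerator = 0.56 − 0.2830 = 0.2770; denominator = 1 − 0.2830 = 0.7170
φ_{22} = 0.2770 / 0.7170 = 0.386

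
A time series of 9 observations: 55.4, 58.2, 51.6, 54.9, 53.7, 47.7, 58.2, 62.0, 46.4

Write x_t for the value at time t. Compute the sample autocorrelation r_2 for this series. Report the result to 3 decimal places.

Mean x̄ = (55.4 + 58.2 + 51.6 + 54.9 + 53.7 + 47.7 + 58.2 + 62.0 + 46.4)/9 = 54.2333
Numerator Σ_{t=1}^{7}(x_t−x̄)(x_{t+2}−x̄) = -87.3089
Denominator Σ(x_t−x̄)² = 204.8600
r_2 = -87.3089 / 204.8600 = -0.426

-0.426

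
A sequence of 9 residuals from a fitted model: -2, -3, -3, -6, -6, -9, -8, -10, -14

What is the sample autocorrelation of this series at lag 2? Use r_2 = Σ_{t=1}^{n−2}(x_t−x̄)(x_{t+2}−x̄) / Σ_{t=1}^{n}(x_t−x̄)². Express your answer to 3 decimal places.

Mean x̄ = (-2 − 3 − 3 − 6 − 6 − 9 − 8 − 10 − 14)/9 = -6.7778
Σ(x_t−x̄)(x_{t+2}−x̄) = (18.0494) + (2.9383) + (2.9383) + (-1.7284) + (-0.9506) + (7.1605) + (8.8272) = 37.2346
Denominator Σ(x_t−x̄)² = 121.5556
r_2 = 37.2346 / 121.5556 = 0.306

0.306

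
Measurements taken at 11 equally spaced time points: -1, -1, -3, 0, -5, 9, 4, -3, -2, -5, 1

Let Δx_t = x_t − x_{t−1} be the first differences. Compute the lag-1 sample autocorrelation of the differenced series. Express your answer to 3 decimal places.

-0.433

First differences Δx: 0, -2, 3, -5, 14, -5, -7, 1, -3, 6
Mean of differences = 0.2000
Numerator Σ(Δx_t−Δx̄)(Δx_{t+1}−Δx̄) = -153.2400
Denominator Σ(Δx_t−Δx̄)² = 353.6000
r_1(Δx) = -153.2400 / 353.6000 = -0.433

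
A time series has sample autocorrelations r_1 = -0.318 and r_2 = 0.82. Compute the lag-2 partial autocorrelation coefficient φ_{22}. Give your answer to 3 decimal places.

φ_{22} = (r_2 − r_1²) / (1 − r_1²)
r_1² = (-0.318)² = 0.101124
Numerator = 0.82 − 0.1011 = 0.7189; denominator = 1 − 0.1011 = 0.8989
φ_{22} = 0.7189 / 0.8989 = 0.800

0.800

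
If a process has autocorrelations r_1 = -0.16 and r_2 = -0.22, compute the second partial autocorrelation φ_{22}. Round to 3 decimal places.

φ_{22} = (r_2 − r_1²) / (1 − r_1²)
r_1² = (-0.16)² = 0.0256
Numerator = -0.22 − 0.0256 = -0.2456; denominator = 1 − 0.0256 = 0.9744
φ_{22} = -0.2456 / 0.9744 = -0.252

-0.252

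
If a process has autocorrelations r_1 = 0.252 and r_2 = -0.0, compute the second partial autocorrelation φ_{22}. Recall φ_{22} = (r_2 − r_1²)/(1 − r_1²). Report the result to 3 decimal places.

φ_{22} = (r_2 − r_1²) / (1 − r_1²)
r_1² = (0.252)² = 0.063504
Numerator = -0.0 − 0.0635 = -0.0635; denominator = 1 − 0.0635 = 0.9365
φ_{22} = -0.0635 / 0.9365 = -0.068

-0.068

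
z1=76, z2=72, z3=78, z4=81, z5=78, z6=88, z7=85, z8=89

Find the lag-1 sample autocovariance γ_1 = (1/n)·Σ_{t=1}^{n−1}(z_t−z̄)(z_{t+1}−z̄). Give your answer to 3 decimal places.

Mean z̄ = (76 + 72 + 78 + 81 + 78 + 88 + 85 + 89)/8 = 80.8750
Σ_{t=1}^{7}(z_t−z̄)(z_{t+1}−z̄) = 110.4844
γ_1 = 110.4844 / 8 = 13.811

13.811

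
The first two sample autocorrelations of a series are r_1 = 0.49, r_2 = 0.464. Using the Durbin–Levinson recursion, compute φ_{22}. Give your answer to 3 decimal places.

φ_{22} = (r_2 − r_1²) / (1 − r_1²)
r_1² = (0.49)² = 0.2401
Numerator = 0.464 − 0.2401 = 0.2239; denominator = 1 − 0.2401 = 0.7599
φ_{22} = 0.2239 / 0.7599 = 0.295

0.295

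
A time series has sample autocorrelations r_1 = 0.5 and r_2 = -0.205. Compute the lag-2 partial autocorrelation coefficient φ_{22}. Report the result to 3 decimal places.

φ_{22} = (r_2 − r_1²) / (1 − r_1²)
r_1² = (0.5)² = 0.25
Numerator = -0.205 − 0.2500 = -0.4550; denominator = 1 − 0.2500 = 0.7500
φ_{22} = -0.4550 / 0.7500 = -0.607

-0.607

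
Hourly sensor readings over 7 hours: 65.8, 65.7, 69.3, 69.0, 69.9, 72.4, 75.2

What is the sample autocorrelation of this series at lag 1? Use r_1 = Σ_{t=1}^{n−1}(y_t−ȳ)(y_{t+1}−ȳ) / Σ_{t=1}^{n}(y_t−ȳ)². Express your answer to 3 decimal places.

0.469

Mean ȳ = (65.8 + 65.7 + 69.3 + 69.0 + 69.9 + 72.4 + 75.2)/7 = 69.6143
Deviations from mean: -3.8143, -3.9143, -0.3143, -0.6143, 0.2857, 2.7857, 5.5857
Numerator Σ_{t=1}^{6}(y_t−ȳ)(y_{t+1}−ȳ) = 32.5341
Denominator Σ(y_t−ȳ)² = 69.3886
r_1 = 32.5341 / 69.3886 = 0.469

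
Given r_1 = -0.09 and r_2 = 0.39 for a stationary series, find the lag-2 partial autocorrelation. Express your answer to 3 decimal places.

φ_{22} = (r_2 − r_1²) / (1 − r_1²)
r_1² = (-0.09)² = 0.0081
Numerator = 0.39 − 0.0081 = 0.3819; denominator = 1 − 0.0081 = 0.9919
φ_{22} = 0.3819 / 0.9919 = 0.385

0.385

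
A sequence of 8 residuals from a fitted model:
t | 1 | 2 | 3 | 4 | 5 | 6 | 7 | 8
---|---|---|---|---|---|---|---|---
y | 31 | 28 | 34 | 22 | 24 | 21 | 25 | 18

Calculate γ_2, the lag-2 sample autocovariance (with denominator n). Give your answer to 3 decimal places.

Mean ȳ = (31 + 28 + 34 + 22 + 24 + 21 + 25 + 18)/8 = 25.3750
Σ_{t=1}^{6}(y_t−ȳ)(y_{t+2}−ȳ) = 75.3438
γ_2 = 75.3438 / 8 = 9.418

9.418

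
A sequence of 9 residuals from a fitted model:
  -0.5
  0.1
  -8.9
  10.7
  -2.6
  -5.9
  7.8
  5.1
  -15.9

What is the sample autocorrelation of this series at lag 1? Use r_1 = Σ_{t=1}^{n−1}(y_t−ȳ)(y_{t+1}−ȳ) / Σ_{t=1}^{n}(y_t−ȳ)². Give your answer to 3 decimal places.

-0.337

Mean ȳ = (-0.5 + 0.1 − 8.9 + 10.7 − 2.6 − 5.9 + 7.8 + 5.1 − 15.9)/9 = -1.1222
Numerator Σ_{t=1}^{8}(y_t−ȳ)(y_{t+1}−ȳ) = -190.1694
Denominator Σ(y_t−ȳ)² = 563.8556
r_1 = -190.1694 / 563.8556 = -0.337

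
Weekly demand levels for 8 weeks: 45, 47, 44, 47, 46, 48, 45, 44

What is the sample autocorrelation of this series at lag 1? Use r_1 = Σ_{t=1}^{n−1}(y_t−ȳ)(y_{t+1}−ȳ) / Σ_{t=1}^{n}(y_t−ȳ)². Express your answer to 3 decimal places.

Mean ȳ = (45 + 47 + 44 + 47 + 46 + 48 + 45 + 44)/8 = 45.7500
Numerator Σ_{t=1}^{7}(y_t−ȳ)(y_{t+1}−ȳ) = -4.8125
Denominator Σ(y_t−ȳ)² = 15.5000
r_1 = -4.8125 / 15.5000 = -0.310

-0.310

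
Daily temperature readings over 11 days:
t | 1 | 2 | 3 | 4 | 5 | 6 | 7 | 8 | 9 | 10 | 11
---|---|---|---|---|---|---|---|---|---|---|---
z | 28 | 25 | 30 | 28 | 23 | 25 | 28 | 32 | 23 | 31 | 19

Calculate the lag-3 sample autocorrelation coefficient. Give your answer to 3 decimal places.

Mean z̄ = (28 + 25 + 30 + 28 + 23 + 25 + 28 + 32 + 23 + 31 + 19)/11 = 26.5455
Numerator Σ_{t=1}^{8}(z_t−z̄)(z_{t+3}−z̄) = -44.1653
Denominator Σ(z_t−z̄)² = 154.7273
r_3 = -44.1653 / 154.7273 = -0.285

-0.285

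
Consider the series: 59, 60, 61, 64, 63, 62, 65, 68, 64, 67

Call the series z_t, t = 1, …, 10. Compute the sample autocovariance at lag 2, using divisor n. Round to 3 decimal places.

1.932

Mean z̄ = (59 + 60 + 61 + 64 + 63 + 62 + 65 + 68 + 64 + 67)/10 = 63.3000
Σ_{t=1}^{8}(z_t−z̄)(z_{t+2}−z̄) = 19.3200
γ_2 = 19.3200 / 10 = 1.932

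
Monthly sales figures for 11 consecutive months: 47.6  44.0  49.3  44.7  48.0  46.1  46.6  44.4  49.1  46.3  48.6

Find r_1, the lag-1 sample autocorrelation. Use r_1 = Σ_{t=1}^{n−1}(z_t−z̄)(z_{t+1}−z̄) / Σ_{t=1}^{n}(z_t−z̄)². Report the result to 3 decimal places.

Mean z̄ = (47.6 + 44.0 + 49.3 + 44.7 + 48.0 + 46.1 + 46.6 + 44.4 + 49.1 + 46.3 + 48.6)/11 = 46.7909
Numerator Σ_{t=1}^{10}(z_t−z̄)(z_{t+1}−z̄) = -24.8246
Denominator Σ(z_t−z̄)² = 35.6491
r_1 = -24.8246 / 35.6491 = -0.696

-0.696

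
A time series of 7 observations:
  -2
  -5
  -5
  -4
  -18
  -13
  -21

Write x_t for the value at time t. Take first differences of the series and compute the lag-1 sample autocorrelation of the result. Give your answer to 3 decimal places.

-0.679

First differences Δx: -3, 0, 1, -14, 5, -8
Mean of differences = -3.1667
Numerator Σ(Δx_t−Δx̄)(Δx_{t+1}−Δx̄) = -159.3611
Denominator Σ(Δx_t−Δx̄)² = 234.8333
r_1(Δx) = -159.3611 / 234.8333 = -0.679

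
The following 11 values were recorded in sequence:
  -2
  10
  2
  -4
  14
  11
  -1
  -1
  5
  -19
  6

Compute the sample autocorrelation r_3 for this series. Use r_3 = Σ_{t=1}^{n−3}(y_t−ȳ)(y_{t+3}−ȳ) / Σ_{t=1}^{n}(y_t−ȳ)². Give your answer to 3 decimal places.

Mean ȳ = (-2 + 10 + 2 − 4 + 14 + 11 − 1 − 1 + 5 − 19 + 6)/11 = 1.9091
Numerator Σ_{t=1}^{8}(y_t−ȳ)(y_{t+3}−ȳ) = 180.7934
Denominator Σ(y_t−ȳ)² = 824.9091
r_3 = 180.7934 / 824.9091 = 0.219

0.219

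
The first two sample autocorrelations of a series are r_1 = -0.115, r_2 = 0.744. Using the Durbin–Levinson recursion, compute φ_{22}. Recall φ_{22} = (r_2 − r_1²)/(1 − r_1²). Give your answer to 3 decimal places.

φ_{22} = (r_2 − r_1²) / (1 − r_1²)
r_1² = (-0.115)² = 0.013225
Numerator = 0.744 − 0.0132 = 0.7308; denominator = 1 − 0.0132 = 0.9868
φ_{22} = 0.7308 / 0.9868 = 0.741

0.741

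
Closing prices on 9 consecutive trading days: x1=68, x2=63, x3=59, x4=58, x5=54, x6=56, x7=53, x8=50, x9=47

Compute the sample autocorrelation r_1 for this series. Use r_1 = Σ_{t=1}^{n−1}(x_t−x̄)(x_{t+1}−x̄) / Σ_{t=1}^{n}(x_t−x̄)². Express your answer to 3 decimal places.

0.534

Mean x̄ = (68 + 63 + 59 + 58 + 54 + 56 + 53 + 50 + 47)/9 = 56.4444
Numerator Σ_{t=1}^{8}(x_t−x̄)(x_{t+1}−x̄) = 178.3580
Denominator Σ(x_t−x̄)² = 334.2222
r_1 = 178.3580 / 334.2222 = 0.534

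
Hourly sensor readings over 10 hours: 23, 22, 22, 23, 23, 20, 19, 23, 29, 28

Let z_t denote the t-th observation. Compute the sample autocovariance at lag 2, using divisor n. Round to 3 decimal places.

Mean z̄ = (23 + 22 + 22 + 23 + 23 + 20 + 19 + 23 + 29 + 28)/10 = 23.2000
Σ_{t=1}^{8}(z_t−z̄)(z_{t+2}−z̄) = -22.4800
γ_2 = -22.4800 / 10 = -2.248

-2.248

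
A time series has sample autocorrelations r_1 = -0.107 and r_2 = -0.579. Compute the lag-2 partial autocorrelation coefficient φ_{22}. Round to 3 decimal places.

-0.597

φ_{22} = (r_2 − r_1²) / (1 − r_1²)
r_1² = (-0.107)² = 0.011449
Numerator = -0.579 − 0.0114 = -0.5904; denominator = 1 − 0.0114 = 0.9886
φ_{22} = -0.5904 / 0.9886 = -0.597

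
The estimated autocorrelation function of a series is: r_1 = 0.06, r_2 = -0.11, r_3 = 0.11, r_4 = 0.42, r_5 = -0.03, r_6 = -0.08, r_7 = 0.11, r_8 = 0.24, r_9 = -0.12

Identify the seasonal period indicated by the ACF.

4

The largest autocorrelation is r_4 = 0.42, with a weaker echo at lag 8 (0.24); the remaining lags stay at or below 0.11.
The dominant spike at lag 4 indicates a seasonal period of 4.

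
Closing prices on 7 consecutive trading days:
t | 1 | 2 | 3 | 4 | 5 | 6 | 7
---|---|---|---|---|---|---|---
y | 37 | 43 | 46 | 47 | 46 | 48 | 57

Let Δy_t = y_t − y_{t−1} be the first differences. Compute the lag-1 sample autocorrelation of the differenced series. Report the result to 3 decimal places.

0.126

First differences Δy: 6, 3, 1, -1, 2, 9
Mean of differences = 3.3333
Numerator Σ(Δy_t−Δȳ)(Δy_{t+1}−Δȳ) = 8.2222
Denominator Σ(Δy_t−Δȳ)² = 65.3333
r_1(Δy) = 8.2222 / 65.3333 = 0.126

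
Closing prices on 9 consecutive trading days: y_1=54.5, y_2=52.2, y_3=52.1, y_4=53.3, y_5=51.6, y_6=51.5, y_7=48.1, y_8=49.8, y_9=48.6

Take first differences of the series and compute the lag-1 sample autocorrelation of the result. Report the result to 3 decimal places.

First differences Δy: -2.3, -0.1, 1.2, -1.7, -0.1, -3.4, 1.7, -1.2
Mean of differences = -0.7375
Numerator Σ(Δy_t−Δȳ)(Δy_{t+1}−Δȳ) = -11.5539
Denominator Σ(Δy_t−Δȳ)² = 21.1788
r_1(Δy) = -11.5539 / 21.1788 = -0.546

-0.546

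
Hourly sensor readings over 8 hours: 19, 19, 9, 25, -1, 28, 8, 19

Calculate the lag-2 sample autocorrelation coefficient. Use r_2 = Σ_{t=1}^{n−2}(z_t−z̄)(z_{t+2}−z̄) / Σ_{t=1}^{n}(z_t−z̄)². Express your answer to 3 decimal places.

0.618

Mean z̄ = (19 + 19 + 9 + 25 − 1 + 28 + 8 + 19)/8 = 15.7500
Deviations from mean: 3.2500, 3.2500, -6.7500, 9.2500, -16.7500, 12.2500, -7.7500, 3.2500
Σ(z_t−z̄)(z_{t+2}−z̄) = (-21.9375) + (30.0625) + (113.0625) + (113.3125) + (129.8125) + (39.8125) = 404.1250
Denominator Σ(z_t−z̄)² = 653.5000
r_2 = 404.1250 / 653.5000 = 0.618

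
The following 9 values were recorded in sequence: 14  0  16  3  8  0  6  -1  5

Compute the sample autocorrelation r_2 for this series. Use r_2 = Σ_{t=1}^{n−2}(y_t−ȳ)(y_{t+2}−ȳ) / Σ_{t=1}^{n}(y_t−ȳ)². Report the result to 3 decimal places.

Mean ȳ = (14 + 0 + 16 + 3 + 8 + 0 + 6 − 1 + 5)/9 = 5.6667
Numerator Σ_{t=1}^{7}(y_t−ȳ)(y_{t+2}−ȳ) = 178.7778
Denominator Σ(y_t−ȳ)² = 298.0000
r_2 = 178.7778 / 298.0000 = 0.600

0.600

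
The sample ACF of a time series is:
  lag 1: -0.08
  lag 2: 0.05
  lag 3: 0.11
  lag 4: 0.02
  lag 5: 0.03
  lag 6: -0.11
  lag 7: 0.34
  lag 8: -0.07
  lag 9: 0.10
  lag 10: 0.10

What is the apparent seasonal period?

7

The largest autocorrelation is r_7 = 0.34; the remaining lags stay at or below 0.11.
The dominant spike at lag 7 indicates a seasonal period of 7.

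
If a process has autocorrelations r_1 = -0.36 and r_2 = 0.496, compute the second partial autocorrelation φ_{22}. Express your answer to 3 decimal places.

φ_{22} = (r_2 − r_1²) / (1 − r_1²)
r_1² = (-0.36)² = 0.1296
Numerator = 0.496 − 0.1296 = 0.3664; denominator = 1 − 0.1296 = 0.8704
φ_{22} = 0.3664 / 0.8704 = 0.421

0.421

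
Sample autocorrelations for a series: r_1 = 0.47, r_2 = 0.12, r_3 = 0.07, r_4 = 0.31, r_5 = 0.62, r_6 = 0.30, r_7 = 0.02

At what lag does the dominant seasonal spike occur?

5

The largest autocorrelation is r_5 = 0.62; the remaining lags stay at or below 0.47. The elevated value at lag 1 (0.47), dropping to 0.12 at lag 2, reflects decaying short-term dependence rather than seasonality.
The dominant spike at lag 5 indicates a seasonal period of 5.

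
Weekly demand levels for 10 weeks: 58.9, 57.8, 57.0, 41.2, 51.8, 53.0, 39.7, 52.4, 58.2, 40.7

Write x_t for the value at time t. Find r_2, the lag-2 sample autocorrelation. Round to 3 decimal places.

Mean x̄ = (58.9 + 57.8 + 57.0 + 41.2 + 51.8 + 53.0 + 39.7 + 52.4 + 58.2 + 40.7)/10 = 51.0700
Numerator Σ_{t=1}^{8}(x_t−x̄)(x_{t+2}−x̄) = -135.3068
Denominator Σ(x_t−x̄)² = 532.8610
r_2 = -135.3068 / 532.8610 = -0.254

-0.254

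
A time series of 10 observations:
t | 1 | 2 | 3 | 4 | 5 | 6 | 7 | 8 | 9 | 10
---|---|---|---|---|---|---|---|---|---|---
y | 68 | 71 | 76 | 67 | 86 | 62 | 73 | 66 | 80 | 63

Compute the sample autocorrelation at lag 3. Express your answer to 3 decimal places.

-0.404

Mean ȳ = (68 + 71 + 76 + 67 + 86 + 62 + 73 + 66 + 80 + 63)/10 = 71.2000
Numerator Σ_{t=1}^{7}(y_t−ȳ)(y_{t+3}−ȳ) = -213.9200
Denominator Σ(y_t−ȳ)² = 529.6000
r_3 = -213.9200 / 529.6000 = -0.404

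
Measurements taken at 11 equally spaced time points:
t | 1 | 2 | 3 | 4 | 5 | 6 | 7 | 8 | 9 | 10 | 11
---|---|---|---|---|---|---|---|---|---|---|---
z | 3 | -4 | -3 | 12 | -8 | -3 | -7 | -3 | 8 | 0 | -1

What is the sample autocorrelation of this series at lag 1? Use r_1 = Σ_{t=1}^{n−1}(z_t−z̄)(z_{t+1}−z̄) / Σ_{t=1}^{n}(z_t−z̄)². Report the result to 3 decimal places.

-0.255

Mean z̄ = (3 − 4 − 3 + 12 − 8 − 3 − 7 − 3 + 8 + 0 − 1)/11 = -0.5455
Numerator Σ_{t=1}^{10}(z_t−z̄)(z_{t+1}−z̄) = -94.6612
Denominator Σ(z_t−z̄)² = 370.7273
r_1 = -94.6612 / 370.7273 = -0.255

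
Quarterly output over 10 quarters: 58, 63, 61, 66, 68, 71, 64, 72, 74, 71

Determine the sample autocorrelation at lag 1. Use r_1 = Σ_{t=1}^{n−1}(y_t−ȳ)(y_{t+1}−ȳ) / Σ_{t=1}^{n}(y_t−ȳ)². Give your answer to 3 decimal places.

Mean ȳ = (58 + 63 + 61 + 66 + 68 + 71 + 64 + 72 + 74 + 71)/10 = 66.8000
Numerator Σ_{t=1}^{9}(y_t−ȳ)(y_{t+1}−ȳ) = 105.5600
Denominator Σ(y_t−ȳ)² = 249.6000
r_1 = 105.5600 / 249.6000 = 0.423

0.423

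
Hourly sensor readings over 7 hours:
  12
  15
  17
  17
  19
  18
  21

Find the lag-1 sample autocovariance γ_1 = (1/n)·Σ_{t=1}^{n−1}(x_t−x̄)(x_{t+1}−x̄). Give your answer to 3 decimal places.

2.286

Mean x̄ = (12 + 15 + 17 + 17 + 19 + 18 + 21)/7 = 17.0000
Deviations: -5.0000, -2.0000, 0.0000, 0.0000, 2.0000, 1.0000, 4.0000
Σ_{t=1}^{6}(x_t−x̄)(x_{t+1}−x̄) = 16.0000
γ_1 = 16.0000 / 7 = 2.286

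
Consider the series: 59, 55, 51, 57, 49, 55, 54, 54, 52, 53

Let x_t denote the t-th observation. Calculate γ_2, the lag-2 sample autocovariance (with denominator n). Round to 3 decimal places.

Mean x̄ = (59 + 55 + 51 + 57 + 49 + 55 + 54 + 54 + 52 + 53)/10 = 53.9000
Σ_{t=1}^{8}(x_t−x̄)(x_{t+2}−x̄) = 5.5800
γ_2 = 5.5800 / 10 = 0.558

0.558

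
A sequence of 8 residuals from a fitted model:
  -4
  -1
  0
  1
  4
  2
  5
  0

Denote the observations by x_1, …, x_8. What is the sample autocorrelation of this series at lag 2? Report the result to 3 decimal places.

0.235

Mean x̄ = (-4 − 1 + 0 + 1 + 4 + 2 + 5 + 0)/8 = 0.8750
Deviations from mean: -4.8750, -1.8750, -0.8750, 0.1250, 3.1250, 1.1250, 4.1250, -0.8750
Numerator Σ_{t=1}^{6}(x_t−x̄)(x_{t+2}−x̄) = 13.3438
Denominator Σ(x_t−x̄)² = 56.8750
r_2 = 13.3438 / 56.8750 = 0.235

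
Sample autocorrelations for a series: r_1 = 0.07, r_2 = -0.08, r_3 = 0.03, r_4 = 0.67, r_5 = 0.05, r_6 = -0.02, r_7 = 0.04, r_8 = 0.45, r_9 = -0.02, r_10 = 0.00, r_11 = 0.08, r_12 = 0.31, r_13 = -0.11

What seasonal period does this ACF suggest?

4

The largest autocorrelation is r_4 = 0.67, with weaker echoes at lags 8 (0.45) and 12 (0.31); the remaining lags stay at or below 0.08.
The dominant spike at lag 4 indicates a seasonal period of 4.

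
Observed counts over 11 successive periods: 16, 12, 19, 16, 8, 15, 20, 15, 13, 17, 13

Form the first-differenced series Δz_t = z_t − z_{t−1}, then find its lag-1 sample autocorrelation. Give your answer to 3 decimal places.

First differences Δz: -4, 7, -3, -8, 7, 5, -5, -2, 4, -4
Mean of differences = -0.3000
Numerator Σ(Δz_t−Δz̄)(Δz_{t+1}−Δz̄) = -83.5900
Denominator Σ(Δz_t−Δz̄)² = 272.1000
r_1(Δz) = -83.5900 / 272.1000 = -0.307

-0.307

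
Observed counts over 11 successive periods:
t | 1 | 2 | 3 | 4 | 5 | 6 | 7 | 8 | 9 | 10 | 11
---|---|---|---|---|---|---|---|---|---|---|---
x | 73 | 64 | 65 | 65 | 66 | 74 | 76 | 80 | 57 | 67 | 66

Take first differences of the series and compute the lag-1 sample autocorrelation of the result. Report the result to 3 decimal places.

-0.388

First differences Δx: -9, 1, 0, 1, 8, 2, 4, -23, 10, -1
Mean of differences = -0.7000
Numerator Σ(Δx_t−Δx̄)(Δx_{t+1}−Δx̄) = -307.3900
Denominator Σ(Δx_t−Δx̄)² = 792.1000
r_1(Δx) = -307.3900 / 792.1000 = -0.388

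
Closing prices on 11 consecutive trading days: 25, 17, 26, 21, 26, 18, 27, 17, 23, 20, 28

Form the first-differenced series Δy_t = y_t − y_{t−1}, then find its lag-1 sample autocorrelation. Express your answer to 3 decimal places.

First differences Δy: -8, 9, -5, 5, -8, 9, -10, 6, -3, 8
Mean of differences = 0.3000
Numerator Σ(Δy_t−Δȳ)(Δy_{t+1}−Δȳ) = -446.9900
Denominator Σ(Δy_t−Δȳ)² = 548.1000
r_1(Δy) = -446.9900 / 548.1000 = -0.816

-0.816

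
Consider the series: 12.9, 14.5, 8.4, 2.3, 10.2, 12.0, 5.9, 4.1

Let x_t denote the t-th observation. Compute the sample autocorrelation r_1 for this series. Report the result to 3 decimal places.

0.174

Mean x̄ = (12.9 + 14.5 + 8.4 + 2.3 + 10.2 + 12.0 + 5.9 + 4.1)/8 = 8.7875
Deviations from mean: 4.1125, 5.7125, -0.3875, -6.4875, 1.4125, 3.2125, -2.8875, -4.6875
Σ(x_t−x̄)(x_{t+1}−x̄) = (23.4927) + (-2.2136) + (2.5139) + (-9.1636) + (4.5377) + (-9.2761) + (13.5352) = 23.4261
Denominator Σ(x_t−x̄)² = 134.4088
r_1 = 23.4261 / 134.4088 = 0.174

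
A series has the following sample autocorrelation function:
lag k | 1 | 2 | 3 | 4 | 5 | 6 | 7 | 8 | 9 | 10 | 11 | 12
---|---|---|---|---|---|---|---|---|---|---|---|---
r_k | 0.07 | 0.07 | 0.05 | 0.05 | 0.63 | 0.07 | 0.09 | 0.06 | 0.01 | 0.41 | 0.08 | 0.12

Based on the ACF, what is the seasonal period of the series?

The largest autocorrelation is r_5 = 0.63, with a weaker echo at lag 10 (0.41); the remaining lags stay at or below 0.12.
The dominant spike at lag 5 indicates a seasonal period of 5.

5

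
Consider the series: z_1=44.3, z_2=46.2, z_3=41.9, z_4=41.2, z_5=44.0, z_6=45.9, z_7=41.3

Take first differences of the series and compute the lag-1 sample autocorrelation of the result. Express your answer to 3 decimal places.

First differences Δz: 1.9, -4.3, -0.7, 2.8, 1.9, -4.6
Mean of differences = -0.5000
Numerator Σ(Δz_t−Δz̄)(Δz_{t+1}−Δz̄) = -10.9400
Denominator Σ(Δz_t−Δz̄)² = 53.7000
r_1(Δz) = -10.9400 / 53.7000 = -0.204

-0.204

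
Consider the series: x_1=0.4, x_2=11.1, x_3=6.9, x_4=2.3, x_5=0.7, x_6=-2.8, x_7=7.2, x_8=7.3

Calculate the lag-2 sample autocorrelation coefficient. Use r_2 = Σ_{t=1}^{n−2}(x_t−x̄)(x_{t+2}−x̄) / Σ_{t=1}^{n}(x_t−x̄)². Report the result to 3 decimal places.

Mean x̄ = (0.4 + 11.1 + 6.9 + 2.3 + 0.7 − 2.8 + 7.2 + 7.3)/8 = 4.1375
Deviations from mean: -3.7375, 6.9625, 2.7625, -1.8375, -3.4375, -6.9375, 3.0625, 3.1625
Numerator Σ_{t=1}^{6}(x_t−x̄)(x_{t+2}−x̄) = -52.3341
Denominator Σ(x_t−x̄)² = 152.7788
r_2 = -52.3341 / 152.7788 = -0.343

-0.343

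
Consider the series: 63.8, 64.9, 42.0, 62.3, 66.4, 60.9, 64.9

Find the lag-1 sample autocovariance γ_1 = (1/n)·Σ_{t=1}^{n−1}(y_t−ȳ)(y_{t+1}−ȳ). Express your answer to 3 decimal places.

-12.006

Mean ȳ = (63.8 + 64.9 + 42.0 + 62.3 + 66.4 + 60.9 + 64.9)/7 = 60.7429
Σ_{t=1}^{6}(y_t−ȳ)(y_{t+1}−ȳ) = -84.0418
γ_1 = -84.0418 / 7 = -12.006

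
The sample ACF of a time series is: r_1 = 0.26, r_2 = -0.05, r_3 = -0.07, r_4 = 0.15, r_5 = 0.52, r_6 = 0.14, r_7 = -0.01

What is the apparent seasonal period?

The largest autocorrelation is r_5 = 0.52; the remaining lags stay at or below 0.26.
The dominant spike at lag 5 indicates a seasonal period of 5.

5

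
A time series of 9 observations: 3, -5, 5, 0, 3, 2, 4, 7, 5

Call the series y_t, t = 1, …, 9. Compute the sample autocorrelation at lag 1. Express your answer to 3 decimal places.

Mean ȳ = (3 − 5 + 5 + 0 + 3 + 2 + 4 + 7 + 5)/9 = 2.6667
Numerator Σ_{t=1}^{8}(y_t−ȳ)(y_{t+1}−ȳ) = -12.7778
Denominator Σ(y_t−ȳ)² = 98.0000
r_1 = -12.7778 / 98.0000 = -0.130

-0.130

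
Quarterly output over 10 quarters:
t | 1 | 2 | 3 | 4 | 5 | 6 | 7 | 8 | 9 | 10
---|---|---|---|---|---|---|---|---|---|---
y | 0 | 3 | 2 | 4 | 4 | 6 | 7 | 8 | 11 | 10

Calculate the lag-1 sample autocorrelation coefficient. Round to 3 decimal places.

0.642

Mean ȳ = (0 + 3 + 2 + 4 + 4 + 6 + 7 + 8 + 11 + 10)/10 = 5.5000
Numerator Σ_{t=1}^{9}(y_t−ȳ)(y_{t+1}−ȳ) = 72.2500
Denominator Σ(y_t−ȳ)² = 112.5000
r_1 = 72.2500 / 112.5000 = 0.642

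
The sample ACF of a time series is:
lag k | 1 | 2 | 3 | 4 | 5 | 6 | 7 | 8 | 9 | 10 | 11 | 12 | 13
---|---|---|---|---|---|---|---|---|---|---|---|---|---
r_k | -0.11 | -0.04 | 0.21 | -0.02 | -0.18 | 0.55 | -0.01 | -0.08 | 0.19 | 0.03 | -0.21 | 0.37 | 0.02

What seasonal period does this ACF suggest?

6

The largest autocorrelation is r_6 = 0.55, with a weaker echo at lag 12 (0.37); the remaining lags stay at or below 0.21.
The dominant spike at lag 6 indicates a seasonal period of 6.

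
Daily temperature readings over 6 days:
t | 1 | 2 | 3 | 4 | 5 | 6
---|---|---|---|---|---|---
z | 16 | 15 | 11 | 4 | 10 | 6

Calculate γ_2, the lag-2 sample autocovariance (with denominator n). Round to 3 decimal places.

Mean z̄ = (16 + 15 + 11 + 4 + 10 + 6)/6 = 10.3333
Deviations: 5.6667, 4.6667, 0.6667, -6.3333, -0.3333, -4.3333
Σ_{t=1}^{4}(z_t−z̄)(z_{t+2}−z̄) = 1.4444
γ_2 = 1.4444 / 6 = 0.241

0.241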